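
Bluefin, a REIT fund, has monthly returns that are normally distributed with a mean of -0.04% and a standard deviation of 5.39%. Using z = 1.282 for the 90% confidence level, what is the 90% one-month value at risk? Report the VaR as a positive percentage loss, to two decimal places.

6.95

VaR (as % loss) = −(μ − z·σ) = −(-0.04% − 1.282 × 5.39%) = −(-6.94998%) = 6.94998%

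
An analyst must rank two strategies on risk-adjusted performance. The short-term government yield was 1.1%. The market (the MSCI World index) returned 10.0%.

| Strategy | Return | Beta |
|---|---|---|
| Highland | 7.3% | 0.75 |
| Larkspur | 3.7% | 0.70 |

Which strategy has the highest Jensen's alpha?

Highland: α = 7.3% − [1.1% + 0.75 × (10.0% − 1.1%)] = -0.475
Larkspur: α = 3.7% − [1.1% + 0.70 × (10.0% − 1.1%)] = -3.630
Highest: Highland (-0.475).

Highland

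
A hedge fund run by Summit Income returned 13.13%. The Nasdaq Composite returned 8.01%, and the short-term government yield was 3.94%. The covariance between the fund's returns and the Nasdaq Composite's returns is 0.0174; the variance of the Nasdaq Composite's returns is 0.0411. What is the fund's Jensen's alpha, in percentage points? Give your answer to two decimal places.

β = Cov / Var = 0.0174 / 0.0411 = 0.4234
E[R] = Rf + β(Rm − Rf) = 3.94% + 0.4234 × (8.01% − 3.94%) = 5.6632%
α = Rp − E[R] = 13.13% − 5.6632% = 7.4668

7.47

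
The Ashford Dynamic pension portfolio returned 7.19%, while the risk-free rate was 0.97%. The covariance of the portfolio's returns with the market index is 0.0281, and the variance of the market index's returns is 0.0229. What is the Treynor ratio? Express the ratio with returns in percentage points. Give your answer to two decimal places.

β = Cov / Var = 0.0281 / 0.0229 = 1.2271
Treynor = (Rp − Rf) / β = (7.19% − 0.97%) / 1.2271 = 6.22 / 1.2271 = 5.0689

5.07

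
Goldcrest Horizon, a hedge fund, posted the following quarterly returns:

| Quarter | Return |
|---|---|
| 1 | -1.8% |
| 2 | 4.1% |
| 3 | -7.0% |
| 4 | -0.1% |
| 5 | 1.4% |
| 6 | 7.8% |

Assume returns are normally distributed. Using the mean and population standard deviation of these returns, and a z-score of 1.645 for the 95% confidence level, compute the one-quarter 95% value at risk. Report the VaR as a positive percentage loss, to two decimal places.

r̄ = (-1.8 + 4.1 − 7 − 0.1 + 1.4 + 7.8) / 6 = 0.7333%
Σ(r − r̄)² = (-1.8 − 0.7333)² + (4.1 − 0.7333)² + (-7 − 0.7333)² + … = 128.6333
population σ = √(128.6333 / 6) = √21.4389 = 4.6302%
VaR = −(r̄ − z·σ) = −(0.7333 − 1.645 × 4.6302) = −(-6.8834) = 6.8834%

6.88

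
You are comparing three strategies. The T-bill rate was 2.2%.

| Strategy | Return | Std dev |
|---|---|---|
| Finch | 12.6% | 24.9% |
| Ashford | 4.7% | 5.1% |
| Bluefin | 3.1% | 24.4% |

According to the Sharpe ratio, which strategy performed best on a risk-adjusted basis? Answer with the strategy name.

Finch: Sharpe ratio = (12.6% − 2.2%) / 24.9% = 0.418
Ashford: Sharpe ratio = (4.7% − 2.2%) / 5.1% = 0.490
Bluefin: Sharpe ratio = (3.1% − 2.2%) / 24.4% = 0.037
Highest: Ashford (0.490).

Ashford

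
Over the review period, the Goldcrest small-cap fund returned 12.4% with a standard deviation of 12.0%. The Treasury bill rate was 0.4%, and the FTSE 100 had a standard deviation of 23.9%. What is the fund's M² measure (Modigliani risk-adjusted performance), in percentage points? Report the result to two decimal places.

24.30

Sharpe = (Rp − Rf) / σp = (12.4% − 0.4%) / 12.0% = 1.0000
M² = Rf + Sharpe × σm = 0.4% + 1.0000 × 23.9% = 24.3000%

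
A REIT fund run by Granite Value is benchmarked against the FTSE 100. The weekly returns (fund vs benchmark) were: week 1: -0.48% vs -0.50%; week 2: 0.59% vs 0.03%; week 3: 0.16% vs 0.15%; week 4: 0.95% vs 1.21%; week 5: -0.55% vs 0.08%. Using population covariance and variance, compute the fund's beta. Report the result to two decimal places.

0.81

r̄p = 0.1340%,  r̄m = 0.1940%
Cov = Σ(rp − r̄p)(rm − r̄m) / 5 = 0.2514
Var(rm) = Σ(rm − r̄m)² / 5 = 0.3111
β = Cov / Var = 0.2514 / 0.3111 = 0.8081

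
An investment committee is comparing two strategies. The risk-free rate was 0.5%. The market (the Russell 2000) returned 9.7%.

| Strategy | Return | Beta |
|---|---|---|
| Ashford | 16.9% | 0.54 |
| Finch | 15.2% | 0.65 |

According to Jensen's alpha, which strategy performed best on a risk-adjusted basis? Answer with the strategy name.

Ashford

Ashford: α = 16.9% − [0.5% + 0.54 × (9.7% − 0.5%)] = 11.432
Finch: α = 15.2% − [0.5% + 0.65 × (9.7% − 0.5%)] = 8.720
Highest: Ashford (11.432).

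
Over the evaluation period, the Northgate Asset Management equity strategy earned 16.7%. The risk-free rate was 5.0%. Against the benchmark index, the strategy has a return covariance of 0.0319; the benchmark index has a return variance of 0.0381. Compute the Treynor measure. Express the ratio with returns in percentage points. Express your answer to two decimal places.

13.97

β = Cov / Var = 0.0319 / 0.0381 = 0.8373
Treynor = (Rp − Rf) / β = (16.7% − 5.0%) / 0.8373 = 11.70 / 0.8373 = 13.9735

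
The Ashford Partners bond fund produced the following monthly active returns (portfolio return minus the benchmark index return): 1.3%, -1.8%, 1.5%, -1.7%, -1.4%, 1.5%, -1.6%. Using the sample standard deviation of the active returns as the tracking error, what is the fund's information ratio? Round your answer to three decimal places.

Mean return r̄ = -2.20 / 7 = -0.3143%
Sample std dev = √[16.1486 / 6] = 1.6406%
IR = r̄ / tracking error = -0.3143 / 1.6406 = -0.1916

-0.192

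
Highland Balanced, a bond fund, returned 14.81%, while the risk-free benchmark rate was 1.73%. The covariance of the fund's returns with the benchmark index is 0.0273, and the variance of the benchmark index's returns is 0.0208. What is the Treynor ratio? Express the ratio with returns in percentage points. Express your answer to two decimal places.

9.97

β = Cov / Var = 0.0273 / 0.0208 = 1.3125
Treynor = (Rp − Rf) / β = (14.81% − 1.73%) / 1.3125 = 13.08 / 1.3125 = 9.9657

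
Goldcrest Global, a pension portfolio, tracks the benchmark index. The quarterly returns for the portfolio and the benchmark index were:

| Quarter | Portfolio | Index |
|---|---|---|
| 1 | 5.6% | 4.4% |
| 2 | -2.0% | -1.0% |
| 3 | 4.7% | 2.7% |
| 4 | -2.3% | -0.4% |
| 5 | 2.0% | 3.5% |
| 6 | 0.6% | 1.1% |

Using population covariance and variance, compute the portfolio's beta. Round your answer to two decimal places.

r̄p = 1.4333%,  r̄m = 1.7167%
Cov = Σ(rp − r̄p)(rm − r̄m) / 6 = 5.5244
Var(rm) = Σ(rm − r̄m)² / 6 = 3.9314
β = Cov / Var = 5.5244 / 3.9314 = 1.4052

1.41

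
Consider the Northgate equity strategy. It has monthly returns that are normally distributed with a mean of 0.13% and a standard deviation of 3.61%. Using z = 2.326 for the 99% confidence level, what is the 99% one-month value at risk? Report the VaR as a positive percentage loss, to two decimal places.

VaR (as % loss) = −(μ − z·σ) = −(0.13% − 2.326 × 3.61%) = −(-8.26686%) = 8.26686%

8.27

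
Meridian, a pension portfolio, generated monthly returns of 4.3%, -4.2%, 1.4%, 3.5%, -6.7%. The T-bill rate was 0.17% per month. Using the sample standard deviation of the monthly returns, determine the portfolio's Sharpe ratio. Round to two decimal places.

-0.10

Mean return μ = -1.70 / 5 = -0.3400%
Σ(r − μ)² = 94.6520; sample σ = √(94.6520/4) = 4.8645%
Sharpe = (μ − rf) / σ = (-0.3400 − 0.17) / 4.8645 = -0.5100 / 4.8645 = -0.1048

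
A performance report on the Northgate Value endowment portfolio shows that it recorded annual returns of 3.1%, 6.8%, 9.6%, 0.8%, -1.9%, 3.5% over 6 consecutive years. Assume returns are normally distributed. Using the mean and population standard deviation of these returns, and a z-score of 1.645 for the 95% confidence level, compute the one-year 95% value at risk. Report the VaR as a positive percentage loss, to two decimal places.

r̄ = (3.1 + 6.8 + 9.6 + 0.8 − 1.9 + 3.5) / 6 = 3.6500%
Σ(r − r̄)² = (3.1 − 3.6500)² + (6.8 − 3.6500)² + (9.6 − 3.6500)² + … = 84.5750
σ = √[84.5750 / 6] = 3.7544%
VaR = −(r̄ − z·σ) = −(3.6500 − 1.645 × 3.7544) = −(-2.5260) = 2.5260%

2.53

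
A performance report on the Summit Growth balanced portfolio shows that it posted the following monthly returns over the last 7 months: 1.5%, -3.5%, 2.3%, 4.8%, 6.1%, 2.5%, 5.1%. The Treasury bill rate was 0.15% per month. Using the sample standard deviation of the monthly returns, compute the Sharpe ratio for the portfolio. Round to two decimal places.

0.79

r̄ = (1.5 − 3.5 + 2.3 + 4.8 + 6.1 + 2.5 + 5.1) / 7 = 18.80 / 7 = 2.6857%
Σ(r − r̄)² = (1.5 − 2.6857)² + (-3.5 − 2.6857)² + (2.3 − 2.6857)² + … = 61.8086
σ = √[61.8086 / 6] = 3.2096%
Sharpe = (r̄ − rf) / σ = (2.6857 − 0.15) / 3.2096 = 2.5357 / 3.2096 = 0.7900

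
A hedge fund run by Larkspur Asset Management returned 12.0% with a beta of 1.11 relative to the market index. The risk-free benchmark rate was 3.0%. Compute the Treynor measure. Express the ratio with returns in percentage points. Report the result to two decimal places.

Treynor = (Rp − Rf) / β = (12.0% − 3.0%) / 1.11 = 9.00 / 1.11 = 8.1081

8.11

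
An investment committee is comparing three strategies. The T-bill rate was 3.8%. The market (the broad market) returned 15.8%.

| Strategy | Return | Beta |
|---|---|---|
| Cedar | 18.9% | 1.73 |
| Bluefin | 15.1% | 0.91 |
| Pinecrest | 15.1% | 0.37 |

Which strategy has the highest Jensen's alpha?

Pinecrest

Cedar: α = 18.9% − [3.8% + 1.73 × (15.8% − 3.8%)] = -5.660
Bluefin: α = 15.1% − [3.8% + 0.91 × (15.8% − 3.8%)] = 0.380
Pinecrest: α = 15.1% − [3.8% + 0.37 × (15.8% − 3.8%)] = 6.860
Highest: Pinecrest (6.860).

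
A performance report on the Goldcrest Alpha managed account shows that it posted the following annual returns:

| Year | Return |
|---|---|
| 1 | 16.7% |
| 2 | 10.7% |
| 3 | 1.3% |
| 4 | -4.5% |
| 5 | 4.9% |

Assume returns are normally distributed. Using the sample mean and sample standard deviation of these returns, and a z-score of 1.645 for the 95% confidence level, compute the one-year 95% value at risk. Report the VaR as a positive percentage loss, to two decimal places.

7.69

μ = (16.7 + 10.7 + 1.3 − 4.5 + 4.9) / 5 = 29.10 / 5 = 5.8200%
Σ(r − μ)² = 269.9680; sample σ = √(269.9680/4) = 8.2154%
VaR = −(μ − z·σ) = −(5.8200 − 1.645 × 8.2154) = −(-7.6943) = 7.6943%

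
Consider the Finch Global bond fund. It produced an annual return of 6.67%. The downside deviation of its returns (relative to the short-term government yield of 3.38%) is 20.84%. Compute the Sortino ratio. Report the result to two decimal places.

Sortino = (Rp − Rf) / σd = (6.67% − 3.38%) / 20.84% = 3.29% / 20.84% = 0.1579

0.16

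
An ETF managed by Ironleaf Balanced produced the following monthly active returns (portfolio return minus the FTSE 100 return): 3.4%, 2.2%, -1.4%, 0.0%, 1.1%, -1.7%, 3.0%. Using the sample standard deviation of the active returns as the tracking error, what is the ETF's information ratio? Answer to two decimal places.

0.46

r̄ = (3.4 + 2.2 − 1.4 + 0 + 1.1 − 1.7 + 3) / 7 = 0.9429%
Σ(r − r̄)² = 25.2371; sample σ = √(25.2371/6) = 2.0509%
IR = r̄ / tracking error = 0.9429 / 2.0509 = 0.4597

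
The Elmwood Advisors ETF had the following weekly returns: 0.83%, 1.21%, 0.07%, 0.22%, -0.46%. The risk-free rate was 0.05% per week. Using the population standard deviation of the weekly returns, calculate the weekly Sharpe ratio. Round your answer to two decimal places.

0.55

r̄ = (0.83 + 1.21 + 0.07 + 0.22 − 0.46) / 5 = 0.3740%
Σ(r − r̄)² = 1.7185; population σ = √(1.7185/5) = 0.5863%
Sharpe = (r̄ − rf) / σ = (0.3740 − 0.05) / 0.5863 = 0.3240 / 0.5863 = 0.5526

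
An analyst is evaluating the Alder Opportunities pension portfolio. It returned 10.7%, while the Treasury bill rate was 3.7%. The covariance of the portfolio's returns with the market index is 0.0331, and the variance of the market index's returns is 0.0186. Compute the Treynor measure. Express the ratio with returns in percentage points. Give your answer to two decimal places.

3.93

β = Cov / Var = 0.0331 / 0.0186 = 1.7796
Treynor = (Rp − Rf) / β = (10.7% − 3.7%) / 1.7796 = 7.00 / 1.7796 = 3.9335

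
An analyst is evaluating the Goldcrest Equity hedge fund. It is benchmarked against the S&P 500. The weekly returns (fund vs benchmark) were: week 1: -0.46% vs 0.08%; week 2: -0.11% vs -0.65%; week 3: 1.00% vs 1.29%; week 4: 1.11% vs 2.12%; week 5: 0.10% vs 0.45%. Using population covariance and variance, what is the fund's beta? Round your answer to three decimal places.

0.572

r̄p = 0.3280%,  r̄m = 0.6580%
Cov = Σ(rp − r̄p)(rm − r̄m) / 5 = 0.5288
Var(rm) = Σ(rm − r̄m)² / 5 = 0.9250
β = Cov / Var = 0.5288 / 0.9250 = 0.5717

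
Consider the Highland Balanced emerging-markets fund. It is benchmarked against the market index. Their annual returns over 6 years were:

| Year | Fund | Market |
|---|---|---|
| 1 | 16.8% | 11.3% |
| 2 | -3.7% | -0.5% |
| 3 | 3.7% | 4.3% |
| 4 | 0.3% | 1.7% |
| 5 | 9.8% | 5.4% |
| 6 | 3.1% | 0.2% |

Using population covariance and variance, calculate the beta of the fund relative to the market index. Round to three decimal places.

r̄p = 5.0000%,  r̄m = 3.7333%
Cov = Σ(rp − r̄p)(rm − r̄m) / 6 = 24.9417
Var(rm) = Σ(rm − r̄m)² / 6 = 15.8156
β = Cov / Var = 24.9417 / 15.8156 = 1.5770

1.577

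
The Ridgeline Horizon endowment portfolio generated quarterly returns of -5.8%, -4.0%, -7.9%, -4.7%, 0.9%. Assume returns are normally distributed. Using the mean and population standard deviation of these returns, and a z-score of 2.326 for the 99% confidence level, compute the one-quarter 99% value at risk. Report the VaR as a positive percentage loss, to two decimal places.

11.08

μ = (-5.8 − 4 − 7.9 − 4.7 + 0.9) / 5 = -21.50 / 5 = -4.3000%
Population std dev = √[42.5000 / 5] = 2.9155%
VaR = −(μ − z·σ) = −(-4.3000 − 2.326 × 2.9155) = −(-11.0815) = 11.0815%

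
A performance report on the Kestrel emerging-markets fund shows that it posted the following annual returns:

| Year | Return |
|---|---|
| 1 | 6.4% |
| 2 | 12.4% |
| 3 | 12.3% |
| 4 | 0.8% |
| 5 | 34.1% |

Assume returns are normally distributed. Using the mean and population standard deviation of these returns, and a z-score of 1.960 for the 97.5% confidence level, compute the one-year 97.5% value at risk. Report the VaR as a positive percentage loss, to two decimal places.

Mean return r̄ = 66.00 / 5 = 13.2000%
Population std dev = √[638.2600 / 5] = 11.2983%
VaR = −(r̄ − z·σ) = −(13.2000 − 1.960 × 11.2983) = −(-8.9447) = 8.9447%

8.94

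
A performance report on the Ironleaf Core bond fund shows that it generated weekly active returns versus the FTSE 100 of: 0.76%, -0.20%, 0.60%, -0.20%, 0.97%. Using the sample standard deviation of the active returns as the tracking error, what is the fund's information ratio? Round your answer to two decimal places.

0.70

Mean return r̄ = 1.930 / 5 = 0.3860%
Sample std dev = √[1.2135 / 4] = 0.5508%
IR = r̄ / tracking error = 0.3860 / 0.5508 = 0.7008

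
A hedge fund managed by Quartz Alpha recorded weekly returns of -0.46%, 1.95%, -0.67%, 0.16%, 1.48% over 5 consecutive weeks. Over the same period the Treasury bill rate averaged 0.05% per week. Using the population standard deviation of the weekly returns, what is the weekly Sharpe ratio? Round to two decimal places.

Mean return μ = 2.460 / 5 = 0.4920%
Σ(r − μ)² = (-0.46 − 0.4920)² + (1.95 − 0.4920)² + (-0.67 − 0.4920)² + … = 5.4687
σ = √[5.4687 / 5] = 1.0458%
Sharpe = (μ − rf) / σ = (0.4920 − 0.05) / 1.0458 = 0.4420 / 1.0458 = 0.4226

0.42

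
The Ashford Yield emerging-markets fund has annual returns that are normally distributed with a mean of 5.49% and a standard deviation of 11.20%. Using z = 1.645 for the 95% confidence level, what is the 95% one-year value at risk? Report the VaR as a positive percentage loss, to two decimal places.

12.93

VaR (as % loss) = −(μ − z·σ) = −(5.49% − 1.645 × 11.20%) = −(-12.9340%) = 12.9340%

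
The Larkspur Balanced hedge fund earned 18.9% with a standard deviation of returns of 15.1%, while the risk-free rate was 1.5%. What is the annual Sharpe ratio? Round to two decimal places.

Sharpe = (Rp − Rf) / σp = (18.9% − 1.5%) / 15.1% = 17.40% / 15.1% = 1.1523

1.15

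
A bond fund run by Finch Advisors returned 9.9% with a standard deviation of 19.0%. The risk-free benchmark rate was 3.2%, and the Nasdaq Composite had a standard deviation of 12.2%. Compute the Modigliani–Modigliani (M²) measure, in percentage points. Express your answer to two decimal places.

Sharpe = (Rp − Rf) / σp = (9.9% − 3.2%) / 19.0% = 0.3526
M² = Rf + Sharpe × σm = 3.2% + 0.3526 × 12.2% = 7.5017%

7.50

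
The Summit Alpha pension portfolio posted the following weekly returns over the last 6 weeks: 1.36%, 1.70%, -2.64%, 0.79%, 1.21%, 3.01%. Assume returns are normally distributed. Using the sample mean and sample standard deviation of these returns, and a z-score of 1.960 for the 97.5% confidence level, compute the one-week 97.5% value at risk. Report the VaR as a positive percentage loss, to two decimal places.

2.81

μ = (1.36 + 1.7 − 2.64 + 0.79 + 1.21 + 3.01) / 6 = 5.430 / 6 = 0.9050%
Σ(r − μ)² = (1.36 − 0.9050)² + (1.7 − 0.9050)² + … = 17.9434
sample σ = √(17.9434 / 5) = √3.5887 = 1.8944%
VaR = −(μ − z·σ) = −(0.9050 − 1.960 × 1.8944) = −(-2.8080) = 2.8080%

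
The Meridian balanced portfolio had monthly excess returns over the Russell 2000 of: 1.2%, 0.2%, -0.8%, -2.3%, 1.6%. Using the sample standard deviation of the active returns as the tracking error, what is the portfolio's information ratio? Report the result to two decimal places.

-0.01

Mean return r̄ = -0.10 / 5 = -0.0200%
Σ(r − r̄)² = (1.2 − (-0.0200))² + (0.2 − (-0.0200))² + (-0.8 − (-0.0200))² + … = 9.9680
sample σ = √(9.9680 / 4) = √2.4920 = 1.5786%
IR = r̄ / tracking error = -0.0200 / 1.5786 = -0.0127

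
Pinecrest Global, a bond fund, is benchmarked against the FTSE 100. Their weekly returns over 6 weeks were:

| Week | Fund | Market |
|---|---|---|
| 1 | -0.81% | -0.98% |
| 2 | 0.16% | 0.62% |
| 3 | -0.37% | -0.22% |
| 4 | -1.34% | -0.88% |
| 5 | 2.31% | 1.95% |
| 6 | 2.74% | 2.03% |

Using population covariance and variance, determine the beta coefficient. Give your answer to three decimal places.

r̄p = 0.4483%,  r̄m = 0.4200%
Cov = Σ(rp − r̄p)(rm − r̄m) / 6 = 1.8484
Var(rm) = Σ(rm − r̄m)² / 6 = 1.5054
β = Cov / Var = 1.8484 / 1.5054 = 1.2278

1.228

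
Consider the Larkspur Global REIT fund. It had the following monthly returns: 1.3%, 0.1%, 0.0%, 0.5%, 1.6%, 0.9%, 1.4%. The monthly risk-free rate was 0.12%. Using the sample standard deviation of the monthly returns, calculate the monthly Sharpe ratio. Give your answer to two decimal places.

1.10

r̄ = (1.3 + 0.1 + 0 + 0.5 + 1.6 + 0.9 + 1.4) / 7 = 5.80 / 7 = 0.8286%
Sample std dev = √[2.4743 / 6] = 0.6422%
Sharpe = (r̄ − rf) / σ = (0.8286 − 0.12) / 0.6422 = 0.7086 / 0.6422 = 1.1034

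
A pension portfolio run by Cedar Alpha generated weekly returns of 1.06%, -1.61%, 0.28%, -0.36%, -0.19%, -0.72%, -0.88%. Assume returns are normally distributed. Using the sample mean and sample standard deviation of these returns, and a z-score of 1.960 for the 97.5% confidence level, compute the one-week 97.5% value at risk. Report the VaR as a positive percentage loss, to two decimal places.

μ = (1.06 − 1.61 + 0.28 − 0.36 − 0.19 − 0.72 − 0.88) / 7 = -0.3457%
Sample σ = √[Σ(r − μ)² / 6] = √[4.4160 / 6] = √0.7360 = 0.8579%
VaR = −(μ − z·σ) = −(-0.3457 − 1.960 × 0.8579) = −(-2.0272) = 2.0272%

2.03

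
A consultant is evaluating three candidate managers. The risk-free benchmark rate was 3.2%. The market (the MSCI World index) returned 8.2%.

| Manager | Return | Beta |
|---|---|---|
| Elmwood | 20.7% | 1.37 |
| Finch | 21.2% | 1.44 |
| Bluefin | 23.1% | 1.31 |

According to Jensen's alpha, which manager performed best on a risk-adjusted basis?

Bluefin

Elmwood: α = 20.7% − [3.2% + 1.37 × (8.2% − 3.2%)] = 10.650
Finch: α = 21.2% − [3.2% + 1.44 × (8.2% − 3.2%)] = 10.800
Bluefin: α = 23.1% − [3.2% + 1.31 × (8.2% − 3.2%)] = 13.350
Highest: Bluefin (13.350).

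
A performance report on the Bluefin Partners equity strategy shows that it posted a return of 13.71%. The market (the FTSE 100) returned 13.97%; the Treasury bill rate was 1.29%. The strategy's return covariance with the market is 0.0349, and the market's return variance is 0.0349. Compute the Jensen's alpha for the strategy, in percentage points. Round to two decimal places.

β = Cov / Var = 0.0349 / 0.0349 = 1.0000
E[R] = Rf + β(Rm − Rf) = 1.29% + 1.0000 × (13.97% − 1.29%) = 13.9700%
α = Rp − E[R] = 13.71% − 13.9700% = -0.2600

-0.26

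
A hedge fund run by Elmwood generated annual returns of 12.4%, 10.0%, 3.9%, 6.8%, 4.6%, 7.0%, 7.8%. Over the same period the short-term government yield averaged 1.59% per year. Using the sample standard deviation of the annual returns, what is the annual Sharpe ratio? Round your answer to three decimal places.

r̄ = (12.4 + 10 + 3.9 + 6.8 + 4.6 + 7 + 7.8) / 7 = 52.50 / 7 = 7.5000%
Σ(r − r̄)² = (12.4 − 7.5000)² + (10 − 7.5000)² + … = 52.4600
σ = √[52.4600 / 6] = 2.9569%
Sharpe = (r̄ − rf) / σ = (7.5000 − 1.59) / 2.9569 = 5.9100 / 2.9569 = 1.9987

1.999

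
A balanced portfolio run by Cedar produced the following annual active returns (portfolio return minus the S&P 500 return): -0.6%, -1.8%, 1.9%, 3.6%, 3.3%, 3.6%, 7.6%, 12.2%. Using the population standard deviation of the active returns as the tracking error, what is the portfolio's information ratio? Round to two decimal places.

μ = (-0.6 − 1.8 + 1.9 + 3.6 + 3.3 + 3.6 + 7.6 + 12.2) / 8 = 29.80 / 8 = 3.7250%
Σ(r − μ)² = (-0.6 − 3.7250)² + (-1.8 − 3.7250)² + … = 139.6150
σ = √[139.6150 / 8] = 4.1775%
IR = μ / tracking error = 3.7250 / 4.1775 = 0.8917

0.89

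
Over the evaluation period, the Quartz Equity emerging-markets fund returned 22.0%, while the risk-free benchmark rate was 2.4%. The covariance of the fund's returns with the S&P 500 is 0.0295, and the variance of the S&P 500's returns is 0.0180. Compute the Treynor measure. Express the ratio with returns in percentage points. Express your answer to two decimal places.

11.96

β = Cov / Var = 0.0295 / 0.0180 = 1.6389
Treynor = (Rp − Rf) / β = (22.0% − 2.4%) / 1.6389 = 19.60 / 1.6389 = 11.9592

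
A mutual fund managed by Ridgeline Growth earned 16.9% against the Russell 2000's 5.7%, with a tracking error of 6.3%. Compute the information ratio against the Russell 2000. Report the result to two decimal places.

1.78

IR = (Rp − Rb) / TE = (16.9% − 5.7%) / 6.3% = 11.20% / 6.3% = 1.7778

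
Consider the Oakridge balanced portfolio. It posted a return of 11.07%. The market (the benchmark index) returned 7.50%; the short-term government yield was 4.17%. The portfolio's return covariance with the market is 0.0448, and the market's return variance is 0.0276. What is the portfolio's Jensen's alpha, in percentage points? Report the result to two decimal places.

β = Cov / Var = 0.0448 / 0.0276 = 1.6232
E[R] = Rf + β(Rm − Rf) = 4.17% + 1.6232 × (7.50% − 4.17%) = 9.5753%
α = Rp − E[R] = 11.07% − 9.5753% = 1.4947

1.49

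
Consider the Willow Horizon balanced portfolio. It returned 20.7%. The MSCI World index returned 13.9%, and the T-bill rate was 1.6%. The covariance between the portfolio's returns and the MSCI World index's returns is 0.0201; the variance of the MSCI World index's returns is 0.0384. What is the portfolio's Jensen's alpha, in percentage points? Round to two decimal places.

β = Cov / Var = 0.0201 / 0.0384 = 0.5234
E[R] = Rf + β(Rm − Rf) = 1.6% + 0.5234 × (13.9% − 1.6%) = 8.0378%
α = Rp − E[R] = 20.7% − 8.0378% = 12.6622

12.66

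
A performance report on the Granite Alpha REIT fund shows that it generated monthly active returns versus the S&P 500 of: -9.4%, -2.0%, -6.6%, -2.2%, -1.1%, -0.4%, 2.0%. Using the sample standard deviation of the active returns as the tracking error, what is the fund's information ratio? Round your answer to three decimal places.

μ = (-9.4 − 2 − 6.6 − 2.2 − 1.1 − 0.4 + 2) / 7 = -19.70 / 7 = -2.8143%
Σ(r − μ)² = 90.6886; sample σ = √(90.6886/6) = 3.8878%
IR = μ / tracking error = -2.8143 / 3.8878 = -0.7239

-0.724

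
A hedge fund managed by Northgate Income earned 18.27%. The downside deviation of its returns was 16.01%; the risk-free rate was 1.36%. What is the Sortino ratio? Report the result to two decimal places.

Sortino = (Rp − Rf) / σd = (18.27% − 1.36%) / 16.01% = 16.91% / 16.01% = 1.0562

1.06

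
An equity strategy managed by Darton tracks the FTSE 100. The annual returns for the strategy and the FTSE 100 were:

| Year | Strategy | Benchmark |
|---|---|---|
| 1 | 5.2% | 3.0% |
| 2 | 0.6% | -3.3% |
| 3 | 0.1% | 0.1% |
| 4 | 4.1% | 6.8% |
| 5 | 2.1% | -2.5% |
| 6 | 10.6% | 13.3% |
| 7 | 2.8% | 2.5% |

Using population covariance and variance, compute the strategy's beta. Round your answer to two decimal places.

0.56

r̄p = 3.6429%,  r̄m = 2.8429%
Cov = Σ(rp − r̄p)(rm − r̄m) / 7 = 15.9639
Var(rm) = Σ(rm − r̄m)² / 7 = 28.4224
β = Cov / Var = 15.9639 / 28.4224 = 0.5617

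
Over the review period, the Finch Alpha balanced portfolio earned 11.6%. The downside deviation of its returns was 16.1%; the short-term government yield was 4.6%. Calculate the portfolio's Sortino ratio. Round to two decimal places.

0.43

Sortino = (Rp − Rf) / σd = (11.6% − 4.6%) / 16.1% = 7.00% / 16.1% = 0.4348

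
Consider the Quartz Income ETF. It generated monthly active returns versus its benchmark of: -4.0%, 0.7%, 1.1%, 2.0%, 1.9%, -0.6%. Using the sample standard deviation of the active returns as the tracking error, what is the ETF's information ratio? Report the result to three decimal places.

0.081

r̄ = (-4 + 0.7 + 1.1 + 2 + 1.9 − 0.6) / 6 = 1.10 / 6 = 0.1833%
Σ(r − r̄)² = 25.4683; sample σ = √(25.4683/5) = 2.2569%
IR = r̄ / tracking error = 0.1833 / 2.2569 = 0.0812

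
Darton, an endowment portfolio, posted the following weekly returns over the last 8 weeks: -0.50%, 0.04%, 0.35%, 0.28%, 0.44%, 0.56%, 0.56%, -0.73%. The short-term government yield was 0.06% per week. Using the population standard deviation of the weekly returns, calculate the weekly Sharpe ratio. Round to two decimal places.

0.14

r̄ = (-0.5 + 0.04 + 0.35 + 0.28 + 0.44 + 0.56 + 0.56 − 0.73) / 8 = 1.000 / 8 = 0.1250%
Σ(r − r̄)² = (-0.5 − 0.1250)² + (0.04 − 0.1250)² + … = 1.6812
σ = √[1.6812 / 8] = 0.4584%
Sharpe = (r̄ − rf) / σ = (0.1250 − 0.06) / 0.4584 = 0.0650 / 0.4584 = 0.1418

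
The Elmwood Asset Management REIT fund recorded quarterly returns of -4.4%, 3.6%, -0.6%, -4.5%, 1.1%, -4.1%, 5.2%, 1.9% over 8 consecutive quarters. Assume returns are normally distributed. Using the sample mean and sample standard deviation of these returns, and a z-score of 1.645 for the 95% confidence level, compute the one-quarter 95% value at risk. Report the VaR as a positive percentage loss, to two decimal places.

r̄ = (-4.4 + 3.6 − 0.6 − 4.5 + 1.1 − 4.1 + 5.2 + 1.9) / 8 = -0.2250%
Sample std dev = √[101.1950 / 7] = 3.8022%
VaR = −(r̄ − z·σ) = −(-0.2250 − 1.645 × 3.8022) = −(-6.4796) = 6.4796%

6.48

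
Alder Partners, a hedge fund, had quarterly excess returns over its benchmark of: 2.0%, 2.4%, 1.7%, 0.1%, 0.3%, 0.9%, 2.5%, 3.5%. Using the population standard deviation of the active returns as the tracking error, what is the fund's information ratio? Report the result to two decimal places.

1.53

r̄ = (2 + 2.4 + 1.7 + 0.1 + 0.3 + 0.9 + 2.5 + 3.5) / 8 = 13.40 / 8 = 1.6750%
Σ(r − r̄)² = 9.6150; population σ = √(9.6150/8) = 1.0963%
IR = r̄ / tracking error = 1.6750 / 1.0963 = 1.5279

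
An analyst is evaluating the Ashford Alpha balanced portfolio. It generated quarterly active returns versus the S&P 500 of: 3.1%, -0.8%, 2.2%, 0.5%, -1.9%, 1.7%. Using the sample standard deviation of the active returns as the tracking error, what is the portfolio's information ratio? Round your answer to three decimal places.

μ = (3.1 − 0.8 + 2.2 + 0.5 − 1.9 + 1.7) / 6 = 4.80 / 6 = 0.8000%
Σ(r − μ)² = (3.1 − 0.8000)² + (-0.8 − 0.8000)² + (2.2 − 0.8000)² + … = 18.0000
sample σ = √(18.0000 / 5) = √3.6000 = 1.8974%
IR = μ / tracking error = 0.8000 / 1.8974 = 0.4216

0.422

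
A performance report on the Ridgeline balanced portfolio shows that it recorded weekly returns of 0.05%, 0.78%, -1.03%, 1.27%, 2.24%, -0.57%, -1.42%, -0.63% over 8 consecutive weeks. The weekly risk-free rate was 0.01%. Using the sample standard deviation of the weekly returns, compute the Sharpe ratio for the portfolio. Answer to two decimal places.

0.06

r̄ = (0.05 + 0.78 − 1.03 + 1.27 + 2.24 − 0.57 − 1.42 − 0.63) / 8 = 0.0863%
Σ(r − r̄)² = 10.9810; sample σ = √(10.9810/7) = 1.2525%
Sharpe = (r̄ − rf) / σ = (0.0863 − 0.01) / 1.2525 = 0.0763 / 1.2525 = 0.0609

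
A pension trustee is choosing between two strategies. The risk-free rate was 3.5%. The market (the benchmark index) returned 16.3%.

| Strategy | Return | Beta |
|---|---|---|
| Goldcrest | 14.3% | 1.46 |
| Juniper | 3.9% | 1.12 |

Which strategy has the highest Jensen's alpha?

Goldcrest: α = 14.3% − [3.5% + 1.46 × (16.3% − 3.5%)] = -7.888
Juniper: α = 3.9% − [3.5% + 1.12 × (16.3% − 3.5%)] = -13.936
Highest: Goldcrest (-7.888).

Goldcrest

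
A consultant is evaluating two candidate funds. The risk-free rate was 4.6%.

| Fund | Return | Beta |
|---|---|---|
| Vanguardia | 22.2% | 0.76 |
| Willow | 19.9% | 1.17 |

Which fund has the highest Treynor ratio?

Vanguardia: Treynor = (22.2% − 4.6%) / 0.76 = 23.158
Willow: Treynor = (19.9% − 4.6%) / 1.17 = 13.077
Highest: Vanguardia (23.158).

Vanguardia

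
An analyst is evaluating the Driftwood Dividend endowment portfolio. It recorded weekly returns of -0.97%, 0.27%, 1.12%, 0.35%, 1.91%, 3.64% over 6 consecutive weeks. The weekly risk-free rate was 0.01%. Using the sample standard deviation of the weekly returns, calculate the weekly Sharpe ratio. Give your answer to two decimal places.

0.66

r̄ = (-0.97 + 0.27 + 1.12 + 0.35 + 1.91 + 3.64) / 6 = 6.320 / 6 = 1.0533%
Σ(r − r̄)² = 12.6313; sample σ = √(12.6313/5) = 1.5894%
Sharpe = (r̄ − rf) / σ = (1.0533 − 0.01) / 1.5894 = 1.0433 / 1.5894 = 0.6564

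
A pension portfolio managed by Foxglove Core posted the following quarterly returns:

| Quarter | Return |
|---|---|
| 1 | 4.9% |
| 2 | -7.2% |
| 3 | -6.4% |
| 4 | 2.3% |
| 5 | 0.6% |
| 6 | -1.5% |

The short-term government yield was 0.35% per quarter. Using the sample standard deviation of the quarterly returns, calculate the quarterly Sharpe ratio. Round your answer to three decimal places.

r̄ = (4.9 − 7.2 − 6.4 + 2.3 + 0.6 − 1.5) / 6 = -1.2167%
Σ(r − r̄)² = (4.9 − (-1.2167))² + (-7.2 − (-1.2167))² + (-6.4 − (-1.2167))² + … = 115.8283
σ = √[115.8283 / 5] = 4.8131%
Sharpe = (r̄ − rf) / σ = (-1.2167 − 0.35) / 4.8131 = -1.5667 / 4.8131 = -0.3255

-0.326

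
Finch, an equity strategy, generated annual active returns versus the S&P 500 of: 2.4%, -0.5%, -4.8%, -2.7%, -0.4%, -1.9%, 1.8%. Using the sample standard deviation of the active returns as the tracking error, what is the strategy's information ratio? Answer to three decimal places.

μ = (2.4 − 0.5 − 4.8 − 2.7 − 0.4 − 1.9 + 1.8) / 7 = -0.8714%
Σ(r − μ)² = 38.0343; sample σ = √(38.0343/6) = 2.5177%
IR = μ / tracking error = -0.8714 / 2.5177 = -0.3461

-0.346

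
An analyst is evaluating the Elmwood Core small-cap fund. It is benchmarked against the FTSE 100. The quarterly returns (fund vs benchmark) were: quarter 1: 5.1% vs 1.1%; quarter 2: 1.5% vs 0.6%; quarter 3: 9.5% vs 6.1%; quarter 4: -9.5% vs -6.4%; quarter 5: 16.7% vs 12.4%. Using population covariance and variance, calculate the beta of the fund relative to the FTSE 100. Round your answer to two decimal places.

r̄p = 4.6600%,  r̄m = 2.7600%
Cov = Σ(rp − r̄p)(rm − r̄m) / 5 = 53.6064
Var(rm) = Σ(rm − r̄m)² / 5 = 39.0824
β = Cov / Var = 53.6064 / 39.0824 = 1.3716

1.37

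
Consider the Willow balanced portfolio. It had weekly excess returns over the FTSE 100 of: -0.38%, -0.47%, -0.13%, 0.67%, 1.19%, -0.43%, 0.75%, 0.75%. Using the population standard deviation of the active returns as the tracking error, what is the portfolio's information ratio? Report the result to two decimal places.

r̄ = (-0.38 − 0.47 − 0.13 + 0.67 + 1.19 − 0.43 + 0.75 + 0.75) / 8 = 1.950 / 8 = 0.2438%
Population std dev = √[3.0818 / 8] = 0.6207%
IR = r̄ / tracking error = 0.2438 / 0.6207 = 0.3928

0.39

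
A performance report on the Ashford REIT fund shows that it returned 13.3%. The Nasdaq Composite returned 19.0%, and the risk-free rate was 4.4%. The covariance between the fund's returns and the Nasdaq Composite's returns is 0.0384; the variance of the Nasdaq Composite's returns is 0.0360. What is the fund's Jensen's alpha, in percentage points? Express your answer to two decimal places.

-6.67

β = Cov / Var = 0.0384 / 0.0360 = 1.0667
E[R] = Rf + β(Rm − Rf) = 4.4% + 1.0667 × (19.0% − 4.4%) = 19.9738%
α = Rp − E[R] = 13.3% − 19.9738% = -6.6738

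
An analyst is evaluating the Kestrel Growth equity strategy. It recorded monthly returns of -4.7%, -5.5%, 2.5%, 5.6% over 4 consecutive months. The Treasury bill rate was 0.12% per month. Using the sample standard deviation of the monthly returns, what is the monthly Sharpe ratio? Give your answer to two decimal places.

μ = (-4.7 − 5.5 + 2.5 + 5.6) / 4 = -2.10 / 4 = -0.5250%
Sample std dev = √[88.8475 / 3] = 5.4420%
Sharpe = (μ − rf) / σ = (-0.5250 − 0.12) / 5.4420 = -0.6450 / 5.4420 = -0.1185

-0.12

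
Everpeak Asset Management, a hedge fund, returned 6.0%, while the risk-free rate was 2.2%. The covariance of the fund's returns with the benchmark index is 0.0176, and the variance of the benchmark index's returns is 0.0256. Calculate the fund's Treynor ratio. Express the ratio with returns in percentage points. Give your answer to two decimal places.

5.53

β = Cov / Var = 0.0176 / 0.0256 = 0.6875
Treynor = (Rp − Rf) / β = (6.0% − 2.2%) / 0.6875 = 3.80 / 0.6875 = 5.5273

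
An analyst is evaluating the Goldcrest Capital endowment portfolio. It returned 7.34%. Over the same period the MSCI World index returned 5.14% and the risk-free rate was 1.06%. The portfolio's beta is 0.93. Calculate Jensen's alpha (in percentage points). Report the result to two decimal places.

CAPM expected return = Rf + β(Rm − Rf) = 1.06% + 0.93 × (5.14% − 1.06%) = 1.06 + 0.93 × 4.08 = 4.8544%
Jensen's α = Rp − E[R] = 7.34% − 4.8544% = 2.4856

2.49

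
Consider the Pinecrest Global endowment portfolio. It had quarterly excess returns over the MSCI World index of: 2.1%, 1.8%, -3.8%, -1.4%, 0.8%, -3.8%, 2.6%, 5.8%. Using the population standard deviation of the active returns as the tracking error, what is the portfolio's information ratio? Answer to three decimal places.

0.165

μ = (2.1 + 1.8 − 3.8 − 1.4 + 0.8 − 3.8 + 2.6 + 5.8) / 8 = 4.10 / 8 = 0.5125%
Σ(r − μ)² = (2.1 − 0.5125)² + (1.8 − 0.5125)² + … = 77.4288
σ = √[77.4288 / 8] = 3.1110%
IR = μ / tracking error = 0.5125 / 3.1110 = 0.1647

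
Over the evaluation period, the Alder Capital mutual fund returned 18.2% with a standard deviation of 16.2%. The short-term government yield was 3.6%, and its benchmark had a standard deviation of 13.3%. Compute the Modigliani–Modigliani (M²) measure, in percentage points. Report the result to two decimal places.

15.59

Sharpe = (Rp − Rf) / σp = (18.2% − 3.6%) / 16.2% = 0.9012
M² = Rf + Sharpe × σm = 3.6% + 0.9012 × 13.3% = 15.5860%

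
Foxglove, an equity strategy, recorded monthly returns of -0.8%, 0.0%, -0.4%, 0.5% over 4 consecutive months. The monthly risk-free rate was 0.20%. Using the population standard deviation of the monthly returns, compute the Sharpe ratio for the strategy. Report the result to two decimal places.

-0.78

r̄ = (-0.8 + 0 − 0.4 + 0.5) / 4 = -0.70 / 4 = -0.1750%
Population σ = √[Σ(r − r̄)² / 4] = √[0.9275 / 4] = √0.2319 = 0.4816%
Sharpe = (r̄ − rf) / σ = (-0.1750 − 0.2) / 0.4816 = -0.3750 / 0.4816 = -0.7787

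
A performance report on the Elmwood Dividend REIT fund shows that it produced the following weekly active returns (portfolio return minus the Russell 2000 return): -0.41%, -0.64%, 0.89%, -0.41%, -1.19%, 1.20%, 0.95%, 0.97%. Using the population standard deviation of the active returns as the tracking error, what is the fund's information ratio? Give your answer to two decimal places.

0.20

Mean return r̄ = 1.360 / 8 = 0.1700%
Σ(r − r̄)² = 6.0062; population σ = √(6.0062/8) = 0.8665%
IR = r̄ / tracking error = 0.1700 / 0.8665 = 0.1962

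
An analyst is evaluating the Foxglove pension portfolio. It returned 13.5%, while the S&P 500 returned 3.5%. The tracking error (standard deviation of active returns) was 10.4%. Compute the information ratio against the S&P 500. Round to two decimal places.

0.96

IR = (Rp − Rb) / TE = (13.5% − 3.5%) / 10.4% = 10.00% / 10.4% = 0.9615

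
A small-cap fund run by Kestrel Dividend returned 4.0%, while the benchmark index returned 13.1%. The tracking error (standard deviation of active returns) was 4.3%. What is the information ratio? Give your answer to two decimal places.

-2.12

IR = (Rp − Rb) / TE = (4.0% − 13.1%) / 4.3% = -9.10% / 4.3% = -2.1163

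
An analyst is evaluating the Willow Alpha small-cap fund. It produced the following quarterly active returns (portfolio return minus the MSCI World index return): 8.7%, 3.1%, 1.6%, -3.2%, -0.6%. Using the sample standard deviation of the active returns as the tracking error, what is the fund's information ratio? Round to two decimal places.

0.43

Mean return μ = 9.60 / 5 = 1.9200%
Σ(r − μ)² = (8.7 − 1.9200)² + (3.1 − 1.9200)² + … = 80.0280
σ = √[80.0280 / 4] = 4.4729%
IR = μ / tracking error = 1.9200 / 4.4729 = 0.4293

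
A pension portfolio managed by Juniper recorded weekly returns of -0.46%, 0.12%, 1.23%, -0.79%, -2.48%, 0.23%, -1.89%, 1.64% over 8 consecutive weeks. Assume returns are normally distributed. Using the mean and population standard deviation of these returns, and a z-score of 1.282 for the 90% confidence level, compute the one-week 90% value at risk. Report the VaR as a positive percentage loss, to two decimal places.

Mean return r̄ = -2.400 / 8 = -0.3000%
Σ(r − r̄)² = 14.1080; population σ = √(14.1080/8) = 1.3280%
VaR = −(r̄ − z·σ) = −(-0.3000 − 1.282 × 1.3280) = −(-2.0025) = 2.0025%

2.00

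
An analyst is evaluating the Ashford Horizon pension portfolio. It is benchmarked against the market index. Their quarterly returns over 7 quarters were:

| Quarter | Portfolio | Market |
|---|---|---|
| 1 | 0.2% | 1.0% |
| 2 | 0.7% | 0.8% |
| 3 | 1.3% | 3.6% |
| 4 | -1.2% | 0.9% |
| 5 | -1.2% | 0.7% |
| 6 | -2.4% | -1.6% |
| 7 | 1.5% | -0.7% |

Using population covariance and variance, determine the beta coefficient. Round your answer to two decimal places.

0.45

r̄p = -0.1571%,  r̄m = 0.6714%
Cov = Σ(rp − r̄p)(rm − r̄m) / 7 = 1.0069
Var(rm) = Σ(rm − r̄m)² / 7 = 2.2563
β = Cov / Var = 1.0069 / 2.2563 = 0.4463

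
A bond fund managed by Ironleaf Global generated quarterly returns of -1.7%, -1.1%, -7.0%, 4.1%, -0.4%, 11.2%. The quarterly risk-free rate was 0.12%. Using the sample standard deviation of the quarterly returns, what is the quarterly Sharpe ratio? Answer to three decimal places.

r̄ = (-1.7 − 1.1 − 7 + 4.1 − 0.4 + 11.2) / 6 = 5.10 / 6 = 0.8500%
Sample σ = √[Σ(r − r̄)² / 5] = √[191.1750 / 5] = √38.2350 = 6.1834%
Sharpe = (r̄ − rf) / σ = (0.8500 − 0.12) / 6.1834 = 0.7300 / 6.1834 = 0.1181

0.118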